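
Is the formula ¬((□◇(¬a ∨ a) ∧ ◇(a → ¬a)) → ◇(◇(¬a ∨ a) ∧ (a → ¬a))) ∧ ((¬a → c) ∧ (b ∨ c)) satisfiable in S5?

1. ¬((□◇(¬a ∨ a) ∧ ◇(a → ¬a)) → ◇(◇(¬a ∨ a) ∧ (a → ¬a))) ∧ ((¬a → c) ∧ (b ∨ c)), u
2. ¬((□◇(¬a ∨ a) ∧ ◇(a → ¬a)) → ◇(◇(¬a ∨ a) ∧ (a → ¬a))), u
3. (¬a → c) ∧ (b ∨ c), u
4. □◇(¬a ∨ a) ∧ ◇(a → ¬a), u
5. ¬◇(◇(¬a ∨ a) ∧ (a → ¬a)), u
6. ¬a → c, u
7. b ∨ c, u
8. □◇(¬a ∨ a), u
9. ◇(a → ¬a), u
10. ¬(◇(¬a ∨ a) ∧ (a → ¬a)), u
11. ◇(¬a ∨ a), u
12. c, u
13. ¬(a → ¬a), u
14. a, u
15. a → ¬a, v
16. ¬(◇(¬a ∨ a) ∧ (a → ¬a)), v
17. ◇(¬a ∨ a), v
18. ¬a, v
19. ¬◇(¬a ∨ a), v
20. ¬(¬a ∨ a), u
21. ¬a, u
Accessibility: uRu, uRv, vRu, vRv
Branch closes: a and ¬a both at u.
Every branch closes; the branch above is one of them.

Unsatisfiable (every branch closes)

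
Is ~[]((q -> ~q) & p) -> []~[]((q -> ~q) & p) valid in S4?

Tableau for the negation ~(~[]((q -> ~q) & p) -> []~[]((q -> ~q) & p)):
1. ~(~[]((q -> ~q) & p) -> []~[]((q -> ~q) & p)), w0
2. ~[]((q -> ~q) & p), w0
3. ~[]~[]((q -> ~q) & p), w0
4. ~((q -> ~q) & p), w1
5. ~p, w1
6. []((q -> ~q) & p), w2
7. (q -> ~q) & p, w2
8. q -> ~q, w2
9. p, w2
10. ~q, w2
Accessibility: w0Rw0, w0Rw1, w0Rw2, w1Rw1, w2Rw2
The negation has an open branch (countermodel exists).

Invalid (countermodel exists)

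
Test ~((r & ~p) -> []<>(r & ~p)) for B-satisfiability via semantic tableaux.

No, unsatisfiable

1. ~((r & ~p) -> []<>(r & ~p)), w0
2. r & ~p, w0
3. ~[]<>(r & ~p), w0
4. r, w0
5. ~p, w0
6. ~<>(r & ~p), w1
7. ~(r & ~p), w0
8. ~(r & ~p), w1
9. p, w0
Accessibility: w0Rw0, w0Rw1, w1Rw0, w1Rw1
Branch closes: p and ~p both at w0.
(One branch shown.) All branches close.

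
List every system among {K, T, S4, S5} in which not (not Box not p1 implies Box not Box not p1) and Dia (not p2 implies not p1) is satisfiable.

K, T, S4

S4-tableau for the formula:
1. not (not Box not p1 implies Box not Box not p1) and Dia (not p2 implies not p1), 0
2. not (not Box not p1 implies Box not Box not p1), 0
3. Dia (not p2 implies not p1), 0
4. not Box not p1, 0
5. not Box not Box not p1, 0
6. not p2 implies not p1, 1
7. not p1, 1
8. p1, 2
9. Box not p1, 3
10. not p1, 3
Accessibility: 0R0, 0R1, 0R2, 0R3, 1R1, 2R2, 3R3
Complete open branch: satisfiable in S4, hence also in K, T (this S4-model is also a K-model and a T-model).
S5-tableau for the formula:
1. not (not Box not p1 implies Box not Box not p1) and Dia (not p2 implies not p1), 0
2. not (not Box not p1 implies Box not Box not p1), 0
3. Dia (not p2 implies not p1), 0
4. not Box not p1, 0
5. not Box not Box not p1, 0
6. not p2 implies not p1, 1
7. p2, 1
8. p1, 2
9. Box not p1, 3
10. not p1, 0
11. not p1, 1
12. not p1, 2
Accessibility: 0R0, 0R1, 0R2, 0R3, 1R0, 1R1, 1R2, 1R3, 2R0, 2R1, 2R2, 2R3, 3R0, 3R1, 3R2, 3R3
Branch closes: p1 and not p1 both at 2.
Every branch closes (one shown): unsatisfiable in S5.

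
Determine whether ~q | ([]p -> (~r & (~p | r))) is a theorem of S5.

Invalid (countermodel exists)

Tableau for the negation ~(~q | ([]p -> (~r & (~p | r)))):
1. ~(~q | ([]p -> (~r & (~p | r)))), w0
2. q, w0
3. ~([]p -> (~r & (~p | r))), w0
4. []p, w0
5. ~(~r & (~p | r)), w0
6. p, w0
7. ~(~p | r), w0
8. ~r, w0
Accessibility: w0Rw0
The negation has an open branch (countermodel exists).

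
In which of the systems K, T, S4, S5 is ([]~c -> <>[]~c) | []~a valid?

T-tableau for the negation ~(([]~c -> <>[]~c) | []~a):
1. ~(([]~c -> <>[]~c) | []~a), w0
2. ~([]~c -> <>[]~c), w0   [~|-rule on 1]
3. ~[]~a, w0   [~|-rule on 1]
4. []~c, w0   [~->-rule on 2]
5. ~<>[]~c, w0   [~->-rule on 2]
6. ~c, w0   [[]-rule on 4 via w0Rw0]
7. ~[]~c, w0   [~<>-rule on 5 via w0Rw0]
8. a, w1   [~[]-rule on 3: fresh world w1, w0Rw1]
9. ~c, w1   [[]-rule on 4 via w0Rw1]
10. ~[]~c, w1   [~<>-rule on 5 via w0Rw1]
11. c, w2   [~[]-rule on 7: fresh world w2, w0Rw2]
12. ~c, w2   [[]-rule on 4 via w0Rw2]
Accessibility: w0Rw0, w0Rw1, w0Rw2, w1Rw1, w2Rw2
Branch closes: c and ~c both at w2.
Every branch closes (one shown): valid in T, hence also in S4, S5 (every theorem of T is a theorem of S4 and S5).
K-tableau for the negation ~(([]~c -> <>[]~c) | []~a):
1. ~(([]~c -> <>[]~c) | []~a), w0
2. ~([]~c -> <>[]~c), w0   [~|-rule on 1]
3. ~[]~a, w0   [~|-rule on 1]
4. []~c, w0   [~->-rule on 2]
5. ~<>[]~c, w0   [~->-rule on 2]
6. a, w1   [~[]-rule on 3: fresh world w1, w0Rw1]
7. ~c, w1   [[]-rule on 4 via w0Rw1]
8. ~[]~c, w1   [~<>-rule on 5 via w0Rw1]
9. c, w2   [~[]-rule on 8: fresh world w2, w1Rw2]
Accessibility: w0Rw1, w1Rw2
Complete open branch: countermodel on a K-frame, so not valid in K.

T, S4, S5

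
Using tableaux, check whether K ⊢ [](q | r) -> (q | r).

No, not valid

Tableau for the negation ~([](q | r) -> (q | r)):
1. ~([](q | r) -> (q | r)), w0
2. [](q | r), w0
3. ~(q | r), w0
4. ~q, w0
5. ~r, w0
The negation has an open branch (countermodel exists).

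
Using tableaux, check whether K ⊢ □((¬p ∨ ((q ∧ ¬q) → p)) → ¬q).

Not valid

Tableau for the negation ¬□((¬p ∨ ((q ∧ ¬q) → p)) → ¬q):
1. ¬□((¬p ∨ ((q ∧ ¬q) → p)) → ¬q), 0
2. ¬((¬p ∨ ((q ∧ ¬q) → p)) → ¬q), 1
3. ¬p ∨ ((q ∧ ¬q) → p), 1
4. q, 1
5. (q ∧ ¬q) → p, 1
6. p, 1
Accessibility: 0R1
The negation has an open branch (countermodel exists).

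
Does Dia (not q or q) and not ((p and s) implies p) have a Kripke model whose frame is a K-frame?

No, unsatisfiable

1. Dia (not q or q) and not ((p and s) implies p), w0
2. Dia (not q or q), w0
3. not ((p and s) implies p), w0
4. p and s, w0
5. not p, w0
6. p, w0
7. s, w0
Branch closes: p and not p both at w0.
All branches of the tableau close; one closing branch shown above.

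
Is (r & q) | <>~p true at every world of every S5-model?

Tableau for the negation ~((r & q) | <>~p):
1. ~((r & q) | <>~p), u
2. ~(r & q), u
3. ~<>~p, u
4. p, u
5. ~q, u
Accessibility: uRu
The negation has an open branch (countermodel exists).

No, not valid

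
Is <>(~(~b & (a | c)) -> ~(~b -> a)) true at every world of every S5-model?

No, not valid

Tableau for the negation ~<>(~(~b & (a | c)) -> ~(~b -> a)):
1. ~<>(~(~b & (a | c)) -> ~(~b -> a)), u
2. ~(~(~b & (a | c)) -> ~(~b -> a)), u
3. ~(~b & (a | c)), u
4. ~b -> a, u
5. ~(a | c), u
6. ~a, u
7. ~c, u
8. b, u
Accessibility: uRu
The negation has an open branch (countermodel exists).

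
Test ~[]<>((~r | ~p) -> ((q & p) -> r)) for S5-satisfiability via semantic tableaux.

Satisfiable (open branch found)

1. ~[]<>((~r | ~p) -> ((q & p) -> r)), 0
2. ~<>((~r | ~p) -> ((q & p) -> r)), 1
3. ~((~r | ~p) -> ((q & p) -> r)), 0
4. ~r | ~p, 0
5. ~((q & p) -> r), 0
6. q & p, 0
7. ~r, 0
8. q, 0
9. p, 0
10. ~((~r | ~p) -> ((q & p) -> r)), 1
11. ~r | ~p, 1
12. ~((q & p) -> r), 1
13. q & p, 1
14. ~r, 1
15. q, 1
16. p, 1
Accessibility: 0R0, 0R1, 1R0, 1R1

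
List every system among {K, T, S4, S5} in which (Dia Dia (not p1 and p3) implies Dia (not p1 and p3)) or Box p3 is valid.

S4-tableau for the negation not ((Dia Dia (not p1 and p3) implies Dia (not p1 and p3)) or Box p3):
1. not ((Dia Dia (not p1 and p3) implies Dia (not p1 and p3)) or Box p3), u
2. not (Dia Dia (not p1 and p3) implies Dia (not p1 and p3)), u
3. not Box p3, u
4. Dia Dia (not p1 and p3), u
5. not Dia (not p1 and p3), u
6. not (not p1 and p3), u
7. not p3, u
8. not p3, v
9. not (not p1 and p3), v
10. Dia (not p1 and p3), w
11. not (not p1 and p3), w
12. not p3, w
13. not p1 and p3, x
14. not p1, x
15. p3, x
16. not (not p1 and p3), x
17. not p3, x
Accessibility: uRu, uRv, uRw, uRx, vRv, wRw, wRx, xRx
Branch closes: p3 and not p3 both at x.
Every branch closes (one shown): valid in S4, hence also in S5 (every theorem of S4 is a theorem of S5).
T-tableau for the negation not ((Dia Dia (not p1 and p3) implies Dia (not p1 and p3)) or Box p3):
1. not ((Dia Dia (not p1 and p3) implies Dia (not p1 and p3)) or Box p3), u
2. not (Dia Dia (not p1 and p3) implies Dia (not p1 and p3)), u
3. not Box p3, u
4. Dia Dia (not p1 and p3), u
5. not Dia (not p1 and p3), u
6. not (not p1 and p3), u
7. not p3, u
8. not p3, v
9. not (not p1 and p3), v
10. Dia (not p1 and p3), w
11. not (not p1 and p3), w
12. not p3, w
13. not p1 and p3, x
14. not p1, x
15. p3, x
Accessibility: uRu, uRv, uRw, vRv, wRw, wRx, xRx
Complete open branch: countermodel on a T-frame, so not valid in T, nor in K (the same frame is also a K-frame).

S4, S5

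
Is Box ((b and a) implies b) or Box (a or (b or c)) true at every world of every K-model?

Valid in K

Tableau for the negation not (Box ((b and a) implies b) or Box (a or (b or c))):
1. not (Box ((b and a) implies b) or Box (a or (b or c))), 0
2. not Box ((b and a) implies b), 0
3. not Box (a or (b or c)), 0
4. not ((b and a) implies b), 1
5. b and a, 1
6. not b, 1
7. b, 1
8. a, 1
Accessibility: 0R1
Branch closes: b and not b both at 1.
Every branch of the negation's tableau closes; the branch above is one of them.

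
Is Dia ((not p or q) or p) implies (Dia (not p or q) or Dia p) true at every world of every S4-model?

Tableau for the negation not (Dia ((not p or q) or p) implies (Dia (not p or q) or Dia p)):
1. not (Dia ((not p or q) or p) implies (Dia (not p or q) or Dia p)), u
2. Dia ((not p or q) or p), u
3. not (Dia (not p or q) or Dia p), u
4. not Dia (not p or q), u
5. not Dia p, u
6. not (not p or q), u
7. p, u
8. not q, u
9. not p, u
Accessibility: uRu
Branch closes: p and not p both at u.
Every branch of the negation's tableau closes; the branch above is one of them.

Valid in S4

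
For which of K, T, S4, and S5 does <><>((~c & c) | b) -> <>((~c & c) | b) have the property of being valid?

T-tableau for the negation ~(<><>((~c & c) | b) -> <>((~c & c) | b)):
1. ~(<><>((~c & c) | b) -> <>((~c & c) | b)), 0
2. <><>((~c & c) | b), 0
3. ~<>((~c & c) | b), 0
4. ~((~c & c) | b), 0
5. ~(~c & c), 0
6. ~b, 0
7. ~c, 0
8. <>((~c & c) | b), 1
9. ~((~c & c) | b), 1
10. ~(~c & c), 1
11. ~b, 1
12. ~c, 1
13. (~c & c) | b, 2
14. b, 2
Accessibility: 0R0, 0R1, 1R1, 1R2, 2R2
Complete open branch: countermodel on a T-frame, so not valid in T, nor in K (the same frame is also a K-frame).
S4-tableau for the negation ~(<><>((~c & c) | b) -> <>((~c & c) | b)):
1. ~(<><>((~c & c) | b) -> <>((~c & c) | b)), 0
2. <><>((~c & c) | b), 0
3. ~<>((~c & c) | b), 0
4. ~((~c & c) | b), 0
5. ~(~c & c), 0
6. ~b, 0
7. ~c, 0
8. <>((~c & c) | b), 1
9. ~((~c & c) | b), 1
10. ~(~c & c), 1
11. ~b, 1
12. ~c, 1
13. (~c & c) | b, 2
14. ~((~c & c) | b), 2
15. ~(~c & c), 2
16. ~b, 2
17. ~c & c, 2
18. ~c, 2
19. c, 2
Accessibility: 0R0, 0R1, 0R2, 1R1, 1R2, 2R2
Branch closes: c and ~c both at 2.
Every branch closes (one shown): valid in S4, hence also in S5 (every theorem of S4 is a theorem of S5).

S4, S5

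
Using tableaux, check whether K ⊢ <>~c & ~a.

Tableau for the negation ~(<>~c & ~a):
1. ~(<>~c & ~a), 0
2. a, 0
The negation has an open branch (countermodel exists).

No, not valid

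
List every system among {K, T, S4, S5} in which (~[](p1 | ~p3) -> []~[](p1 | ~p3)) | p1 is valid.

S4-tableau for the negation ~((~[](p1 | ~p3) -> []~[](p1 | ~p3)) | p1):
1. ~((~[](p1 | ~p3) -> []~[](p1 | ~p3)) | p1), u
2. ~(~[](p1 | ~p3) -> []~[](p1 | ~p3)), u   [~|-rule on 1]
3. ~p1, u   [~|-rule on 1]
4. ~[](p1 | ~p3), u   [~->-rule on 2]
5. ~[]~[](p1 | ~p3), u   [~->-rule on 2]
6. ~(p1 | ~p3), v   [~[]-rule on 4: fresh world v, uRv]
7. ~p1, v   [~|-rule on 6]
8. p3, v   [~|-rule on 6]
9. [](p1 | ~p3), w   [~[]-rule on 5: fresh world w, uRw]
10. p1 | ~p3, w   [[]-rule on 9 via wRw]
11. ~p3, w   [|-rule on 10 (branches; this branch)]
Accessibility: uRu, uRv, uRw, vRv, wRw
Complete open branch: countermodel on an S4-frame, so not valid in S4, nor in K, T (the same frame is also a K-frame and a T-frame).
S5-tableau for the negation ~((~[](p1 | ~p3) -> []~[](p1 | ~p3)) | p1):
1. ~((~[](p1 | ~p3) -> []~[](p1 | ~p3)) | p1), u
2. ~(~[](p1 | ~p3) -> []~[](p1 | ~p3)), u   [~|-rule on 1]
3. ~p1, u   [~|-rule on 1]
4. ~[](p1 | ~p3), u   [~->-rule on 2]
5. ~[]~[](p1 | ~p3), u   [~->-rule on 2]
6. ~(p1 | ~p3), v   [~[]-rule on 4: fresh world v, uRv]
7. ~p1, v   [~|-rule on 6]
8. p3, v   [~|-rule on 6]
9. [](p1 | ~p3), w   [~[]-rule on 5: fresh world w, uRw]
10. p1 | ~p3, u   [[]-rule on 9 via wRu]
11. p1 | ~p3, v   [[]-rule on 9 via wRv]
12. p1 | ~p3, w   [[]-rule on 9 via wRw]
13. ~p3, u   [|-rule on 10 (branches; this branch)]
14. ~p3, v   [|-rule on 11 (branches; this branch)]
Accessibility: uRu, uRv, uRw, vRu, vRv, vRw, wRu, wRv, wRw
Branch closes: p3 and ~p3 both at v.
Every branch closes (one shown): valid in S5.

S5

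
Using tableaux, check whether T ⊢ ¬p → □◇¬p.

Invalid (countermodel exists)

Tableau for the negation ¬(¬p → □◇¬p):
1. ¬(¬p → □◇¬p), u
2. ¬p, u
3. ¬□◇¬p, u
4. ¬◇¬p, v
5. p, v
Accessibility: uRu, uRv, vRv
The negation has an open branch (countermodel exists).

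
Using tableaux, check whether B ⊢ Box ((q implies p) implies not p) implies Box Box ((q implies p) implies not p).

Not valid

Tableau for the negation not (Box ((q implies p) implies not p) implies Box Box ((q implies p) implies not p)):
1. not (Box ((q implies p) implies not p) implies Box Box ((q implies p) implies not p)), 0
2. Box ((q implies p) implies not p), 0   [neg-implies-rule on 1]
3. not Box Box ((q implies p) implies not p), 0   [neg-implies-rule on 1]
4. (q implies p) implies not p, 0   [Box-rule on 2 via 0R0]
5. not p, 0   [implies-rule on 4 (branches; this branch)]
6. not Box ((q implies p) implies not p), 1   [neg-Box-rule on 3: fresh world 1, 0R1]
7. (q implies p) implies not p, 1   [Box-rule on 2 via 0R1]
8. not p, 1   [implies-rule on 7 (branches; this branch)]
9. not ((q implies p) implies not p), 2   [neg-Box-rule on 6: fresh world 2, 1R2]
10. q implies p, 2   [neg-implies-rule on 9]
11. p, 2   [neg-implies-rule on 9]
Accessibility: 0R0, 0R1, 1R0, 1R1, 1R2, 2R1, 2R2
The negation has an open branch (countermodel exists).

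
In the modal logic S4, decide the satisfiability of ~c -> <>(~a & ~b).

1. ~c -> <>(~a & ~b), w0
2. <>(~a & ~b), w0   [->-rule on 1 (branches; this branch)]
3. ~a & ~b, w1   [<>-rule on 2: fresh world w1, w0Rw1]
4. ~a, w1   [&-rule on 3]
5. ~b, w1   [&-rule on 3]
Accessibility: w0Rw0, w0Rw1, w1Rw1

Yes, satisfiable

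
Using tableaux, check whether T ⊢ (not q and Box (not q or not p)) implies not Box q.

Tableau for the negation not ((not q and Box (not q or not p)) implies not Box q):
1. not ((not q and Box (not q or not p)) implies not Box q), u
2. not q and Box (not q or not p), u   [neg-implies-rule on 1]
3. Box q, u   [neg-implies-rule on 1]
4. not q, u   [and-rule on 2]
5. Box (not q or not p), u   [and-rule on 2]
6. q, u   [Box-rule on 3 via uRu]
Accessibility: uRu
Branch closes: q and not q both at u.
Every branch of the negation's tableau closes; the branch above is one of them.

Yes, valid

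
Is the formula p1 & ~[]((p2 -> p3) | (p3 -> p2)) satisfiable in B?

1. p1 & ~[]((p2 -> p3) | (p3 -> p2)), 0
2. p1, 0   [&-rule on 1]
3. ~[]((p2 -> p3) | (p3 -> p2)), 0   [&-rule on 1]
4. ~((p2 -> p3) | (p3 -> p2)), 1   [~[]-rule on 3: fresh world 1, 0R1]
5. ~(p2 -> p3), 1   [~|-rule on 4]
6. ~(p3 -> p2), 1   [~|-rule on 4]
7. p2, 1   [~->-rule on 5]
8. ~p3, 1   [~->-rule on 5]
9. p3, 1   [~->-rule on 6]
10. ~p2, 1   [~->-rule on 6]
Accessibility: 0R0, 0R1, 1R0, 1R1
Branch closes: p3 and ~p3 both at 1.
Every branch closes; the branch above is one of them.

Unsatisfiable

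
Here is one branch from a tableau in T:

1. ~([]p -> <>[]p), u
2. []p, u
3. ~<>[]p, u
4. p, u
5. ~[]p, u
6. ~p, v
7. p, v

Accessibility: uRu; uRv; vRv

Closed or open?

Both p and ~p appear at v.

Yes, closed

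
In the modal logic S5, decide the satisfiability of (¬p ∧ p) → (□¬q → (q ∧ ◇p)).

1. (¬p ∧ p) → (□¬q → (q ∧ ◇p)), u
2. □¬q → (q ∧ ◇p), u   [→-rule on 1 (branches; this branch)]
3. q ∧ ◇p, u   [→-rule on 2 (branches; this branch)]
4. q, u   [∧-rule on 3]
5. ◇p, u   [∧-rule on 3]
6. p, v   [◇-rule on 5: fresh world v, uRv]
Accessibility: uRu, uRv, vRu, vRv

Yes, satisfiable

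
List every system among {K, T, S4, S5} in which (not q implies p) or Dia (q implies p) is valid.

K-tableau for the negation not ((not q implies p) or Dia (q implies p)):
1. not ((not q implies p) or Dia (q implies p)), w0
2. not (not q implies p), w0
3. not Dia (q implies p), w0
4. not q, w0
5. not p, w0
Complete open branch: countermodel on a K-frame, so not valid in K.
T-tableau for the negation not ((not q implies p) or Dia (q implies p)):
1. not ((not q implies p) or Dia (q implies p)), w0
2. not (not q implies p), w0
3. not Dia (q implies p), w0
4. not q, w0
5. not p, w0
6. not (q implies p), w0
7. q, w0
Accessibility: w0Rw0
Branch closes: q and not q both at w0.
Every branch closes (one shown): valid in T, hence also in S4, S5 (every theorem of T is a theorem of S4 and S5).

T, S4, S5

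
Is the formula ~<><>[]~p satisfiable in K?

Yes, satisfiable

1. ~<><>[]~p, 0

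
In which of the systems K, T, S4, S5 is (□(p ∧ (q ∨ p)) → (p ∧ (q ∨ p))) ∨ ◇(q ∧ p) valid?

K-tableau for the negation ¬((□(p ∧ (q ∨ p)) → (p ∧ (q ∨ p))) ∨ ◇(q ∧ p)):
1. ¬((□(p ∧ (q ∨ p)) → (p ∧ (q ∨ p))) ∨ ◇(q ∧ p)), 0
2. ¬(□(p ∧ (q ∨ p)) → (p ∧ (q ∨ p))), 0
3. ¬◇(q ∧ p), 0
4. □(p ∧ (q ∨ p)), 0
5. ¬(p ∧ (q ∨ p)), 0
6. ¬(q ∨ p), 0
7. ¬q, 0
8. ¬p, 0
Complete open branch: countermodel on a K-frame, so not valid in K.
T-tableau for the negation ¬((□(p ∧ (q ∨ p)) → (p ∧ (q ∨ p))) ∨ ◇(q ∧ p)):
1. ¬((□(p ∧ (q ∨ p)) → (p ∧ (q ∨ p))) ∨ ◇(q ∧ p)), 0
2. ¬(□(p ∧ (q ∨ p)) → (p ∧ (q ∨ p))), 0
3. ¬◇(q ∧ p), 0
4. □(p ∧ (q ∨ p)), 0
5. ¬(p ∧ (q ∨ p)), 0
6. ¬(q ∧ p), 0
7. p ∧ (q ∨ p), 0
8. p, 0
9. q ∨ p, 0
10. ¬(q ∨ p), 0
11. ¬q, 0
12. ¬p, 0
Accessibility: 0R0
Branch closes: p and ¬p both at 0.
Every branch closes (one shown): valid in T, hence also in S4, S5 (every theorem of T is a theorem of S4 and S5).

T, S4, S5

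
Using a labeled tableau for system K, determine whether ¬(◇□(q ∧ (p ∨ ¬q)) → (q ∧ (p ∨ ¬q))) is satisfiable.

Yes, satisfiable

1. ¬(◇□(q ∧ (p ∨ ¬q)) → (q ∧ (p ∨ ¬q))), w0
2. ◇□(q ∧ (p ∨ ¬q)), w0
3. ¬(q ∧ (p ∨ ¬q)), w0
4. ¬(p ∨ ¬q), w0
5. ¬p, w0
6. q, w0
7. □(q ∧ (p ∨ ¬q)), w1
Accessibility: w0Rw1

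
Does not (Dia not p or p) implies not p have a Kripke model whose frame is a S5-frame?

1. not (Dia not p or p) implies not p, 0
2. not p, 0   [implies-rule on 1 (branches; this branch)]
Accessibility: 0R0

Satisfiable (open branch found)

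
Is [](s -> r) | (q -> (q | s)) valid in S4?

Tableau for the negation ~([](s -> r) | (q -> (q | s))):
1. ~([](s -> r) | (q -> (q | s))), w0
2. ~[](s -> r), w0   [~|-rule on 1]
3. ~(q -> (q | s)), w0   [~|-rule on 1]
4. q, w0   [~->-rule on 3]
5. ~(q | s), w0   [~->-rule on 3]
6. ~q, w0   [~|-rule on 5]
7. ~s, w0   [~|-rule on 5]
Accessibility: w0Rw0
Branch closes: q and ~q both at w0.
Every branch of the negation's tableau closes; the branch above is one of them.

Valid in S4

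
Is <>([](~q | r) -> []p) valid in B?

Tableau for the negation ~<>([](~q | r) -> []p):
1. ~<>([](~q | r) -> []p), 0
2. ~([](~q | r) -> []p), 0   [~<>-rule on 1 via 0R0]
3. [](~q | r), 0   [~->-rule on 2]
4. ~[]p, 0   [~->-rule on 2]
5. ~q | r, 0   [[]-rule on 3 via 0R0]
6. r, 0   [|-rule on 5 (branches; this branch)]
7. ~p, 1   [~[]-rule on 4: fresh world 1, 0R1]
8. ~([](~q | r) -> []p), 1   [~<>-rule on 1 via 0R1]
9. [](~q | r), 1   [~->-rule on 8]
10. ~[]p, 1   [~->-rule on 8]
11. ~q | r, 1   [[]-rule on 3 via 0R1]
12. r, 1   [|-rule on 11 (branches; this branch)]
13. ~p, 2   [~[]-rule on 10: fresh world 2, 1R2]
14. ~q | r, 2   [[]-rule on 9 via 1R2]
15. r, 2   [|-rule on 14 (branches; this branch)]
Accessibility: 0R0, 0R1, 1R0, 1R1, 1R2, 2R1, 2R2
The negation has an open branch (countermodel exists).

Not valid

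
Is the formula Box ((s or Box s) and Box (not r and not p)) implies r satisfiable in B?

Satisfiable

1. Box ((s or Box s) and Box (not r and not p)) implies r, w0
2. r, w0
Accessibility: w0Rw0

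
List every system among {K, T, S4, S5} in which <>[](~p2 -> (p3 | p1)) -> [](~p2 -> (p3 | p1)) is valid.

S5-tableau for the negation ~(<>[](~p2 -> (p3 | p1)) -> [](~p2 -> (p3 | p1))):
1. ~(<>[](~p2 -> (p3 | p1)) -> [](~p2 -> (p3 | p1))), w0
2. <>[](~p2 -> (p3 | p1)), w0   [~->-rule on 1]
3. ~[](~p2 -> (p3 | p1)), w0   [~->-rule on 1]
4. [](~p2 -> (p3 | p1)), w1   [<>-rule on 2: fresh world w1, w0Rw1]
5. ~p2 -> (p3 | p1), w0   [[]-rule on 4 via w1Rw0]
6. ~p2 -> (p3 | p1), w1   [[]-rule on 4 via w1Rw1]
7. p3 | p1, w0   [->-rule on 5 (branches; this branch)]
8. p3 | p1, w1   [->-rule on 6 (branches; this branch)]
9. p1, w0   [|-rule on 7 (branches; this branch)]
10. p1, w1   [|-rule on 8 (branches; this branch)]
11. ~(~p2 -> (p3 | p1)), w2   [~[]-rule on 3: fresh world w2, w0Rw2]
12. ~p2, w2   [~->-rule on 11]
13. ~(p3 | p1), w2   [~->-rule on 11]
14. ~p3, w2   [~|-rule on 13]
15. ~p1, w2   [~|-rule on 13]
16. ~p2 -> (p3 | p1), w2   [[]-rule on 4 via w1Rw2]
17. p3 | p1, w2   [->-rule on 16 (branches; this branch)]
18. p1, w2   [|-rule on 17 (branches; this branch)]
Accessibility: w0Rw0, w0Rw1, w0Rw2, w1Rw0, w1Rw1, w1Rw2, w2Rw0, w2Rw1, w2Rw2
Branch closes: p1 and ~p1 both at w2.
Every branch closes (one shown): valid in S5.
S4-tableau for the negation ~(<>[](~p2 -> (p3 | p1)) -> [](~p2 -> (p3 | p1))):
1. ~(<>[](~p2 -> (p3 | p1)) -> [](~p2 -> (p3 | p1))), w0
2. <>[](~p2 -> (p3 | p1)), w0   [~->-rule on 1]
3. ~[](~p2 -> (p3 | p1)), w0   [~->-rule on 1]
4. [](~p2 -> (p3 | p1)), w1   [<>-rule on 2: fresh world w1, w0Rw1]
5. ~p2 -> (p3 | p1), w1   [[]-rule on 4 via w1Rw1]
6. p3 | p1, w1   [->-rule on 5 (branches; this branch)]
7. p1, w1   [|-rule on 6 (branches; this branch)]
8. ~(~p2 -> (p3 | p1)), w2   [~[]-rule on 3: fresh world w2, w0Rw2]
9. ~p2, w2   [~->-rule on 8]
10. ~(p3 | p1), w2   [~->-rule on 8]
11. ~p3, w2   [~|-rule on 10]
12. ~p1, w2   [~|-rule on 10]
Accessibility: w0Rw0, w0Rw1, w0Rw2, w1Rw1, w2Rw2
Complete open branch: countermodel on an S4-frame, so not valid in S4, nor in K, T (the same frame is also a K-frame and a T-frame).

S5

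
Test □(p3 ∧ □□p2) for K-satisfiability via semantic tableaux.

Satisfiable (open branch found)

1. □(p3 ∧ □□p2), 0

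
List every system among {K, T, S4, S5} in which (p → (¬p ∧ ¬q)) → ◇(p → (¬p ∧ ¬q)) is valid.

T, S4, S5

T-tableau for the negation ¬((p → (¬p ∧ ¬q)) → ◇(p → (¬p ∧ ¬q))):
1. ¬((p → (¬p ∧ ¬q)) → ◇(p → (¬p ∧ ¬q))), u
2. p → (¬p ∧ ¬q), u
3. ¬◇(p → (¬p ∧ ¬q)), u
4. ¬(p → (¬p ∧ ¬q)), u
5. p, u
6. ¬(¬p ∧ ¬q), u
7. ¬p ∧ ¬q, u
8. ¬p, u
9. ¬q, u
Accessibility: uRu
Branch closes: p and ¬p both at u.
Every branch closes (one shown): valid in T, hence also in S4, S5 (every theorem of T is a theorem of S4 and S5).
K-tableau for the negation ¬((p → (¬p ∧ ¬q)) → ◇(p → (¬p ∧ ¬q))):
1. ¬((p → (¬p ∧ ¬q)) → ◇(p → (¬p ∧ ¬q))), u
2. p → (¬p ∧ ¬q), u
3. ¬◇(p → (¬p ∧ ¬q)), u
4. ¬p ∧ ¬q, u
5. ¬p, u
6. ¬q, u
Complete open branch: countermodel on a K-frame, so not valid in K.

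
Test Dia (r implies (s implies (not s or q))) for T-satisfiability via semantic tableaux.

1. Dia (r implies (s implies (not s or q))), u
2. r implies (s implies (not s or q)), v
3. s implies (not s or q), v
4. not s or q, v
5. q, v
Accessibility: uRu, uRv, vRv

Satisfiable (open branch found)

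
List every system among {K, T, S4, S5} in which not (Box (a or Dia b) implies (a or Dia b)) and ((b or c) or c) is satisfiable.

T-tableau for the formula:
1. not (Box (a or Dia b) implies (a or Dia b)) and ((b or c) or c), u
2. not (Box (a or Dia b) implies (a or Dia b)), u
3. (b or c) or c, u
4. Box (a or Dia b), u
5. not (a or Dia b), u
6. not a, u
7. not Dia b, u
8. a or Dia b, u
9. not b, u
10. b or c, u
11. Dia b, u
12. c, u
13. b, v
14. a or Dia b, v
15. not b, v
Accessibility: uRu, uRv, vRv
Branch closes: b and not b both at v.
Every branch closes (one shown): unsatisfiable in T, hence also in S4, S5 (every S4/S5-frame is a T-frame).
K-tableau for the formula:
1. not (Box (a or Dia b) implies (a or Dia b)) and ((b or c) or c), u
2. not (Box (a or Dia b) implies (a or Dia b)), u
3. (b or c) or c, u
4. Box (a or Dia b), u
5. not (a or Dia b), u
6. not a, u
7. not Dia b, u
8. c, u
Complete open branch: satisfiable in K.

K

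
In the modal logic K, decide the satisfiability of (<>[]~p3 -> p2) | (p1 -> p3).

1. (<>[]~p3 -> p2) | (p1 -> p3), 0
2. p1 -> p3, 0
3. p3, 0

Satisfiable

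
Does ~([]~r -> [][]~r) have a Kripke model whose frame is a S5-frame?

Unsatisfiable

1. ~([]~r -> [][]~r), w0
2. []~r, w0
3. ~[][]~r, w0
4. ~r, w0
5. ~[]~r, w1
6. ~r, w1
7. r, w2
8. ~r, w2
Accessibility: w0Rw0, w0Rw1, w0Rw2, w1Rw0, w1Rw1, w1Rw2, w2Rw0, w2Rw1, w2Rw2
Branch closes: r and ~r both at w2.
Every branch closes; the branch above is one of them.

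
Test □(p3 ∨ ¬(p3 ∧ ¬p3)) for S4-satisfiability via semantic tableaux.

1. □(p3 ∨ ¬(p3 ∧ ¬p3)), w0
2. p3 ∨ ¬(p3 ∧ ¬p3), w0
3. ¬(p3 ∧ ¬p3), w0
4. p3, w0
Accessibility: w0Rw0

Satisfiable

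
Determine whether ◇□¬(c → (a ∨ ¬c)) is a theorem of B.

Invalid (countermodel exists)

Tableau for the negation ¬◇□¬(c → (a ∨ ¬c)):
1. ¬◇□¬(c → (a ∨ ¬c)), u
2. ¬□¬(c → (a ∨ ¬c)), u
3. c → (a ∨ ¬c), v
4. ¬□¬(c → (a ∨ ¬c)), v
5. a ∨ ¬c, v
6. ¬c, v
7. c → (a ∨ ¬c), w
8. a ∨ ¬c, w
9. ¬c, w
Accessibility: uRu, uRv, vRu, vRv, vRw, wRv, wRw
The negation has an open branch (countermodel exists).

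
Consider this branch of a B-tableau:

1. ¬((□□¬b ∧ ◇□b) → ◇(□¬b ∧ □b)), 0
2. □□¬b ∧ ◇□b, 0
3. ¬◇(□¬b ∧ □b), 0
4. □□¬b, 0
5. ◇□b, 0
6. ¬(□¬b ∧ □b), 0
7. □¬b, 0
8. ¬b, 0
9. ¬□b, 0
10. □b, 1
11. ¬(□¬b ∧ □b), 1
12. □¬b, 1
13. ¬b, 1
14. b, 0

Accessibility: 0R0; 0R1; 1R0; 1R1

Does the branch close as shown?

Yes, closed

Both b and ¬b appear at 0.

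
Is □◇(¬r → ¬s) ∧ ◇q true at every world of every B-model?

No, not valid

Tableau for the negation ¬(□◇(¬r → ¬s) ∧ ◇q):
1. ¬(□◇(¬r → ¬s) ∧ ◇q), w0
2. ¬◇q, w0   [¬∧-rule on 1 (branches; this branch)]
3. ¬q, w0   [¬◇-rule on 2 via w0Rw0]
Accessibility: w0Rw0
The negation has an open branch (countermodel exists).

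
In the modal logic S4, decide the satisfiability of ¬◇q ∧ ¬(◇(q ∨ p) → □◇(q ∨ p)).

1. ¬◇q ∧ ¬(◇(q ∨ p) → □◇(q ∨ p)), 0
2. ¬◇q, 0   [∧-rule on 1]
3. ¬(◇(q ∨ p) → □◇(q ∨ p)), 0   [∧-rule on 1]
4. ◇(q ∨ p), 0   [¬→-rule on 3]
5. ¬□◇(q ∨ p), 0   [¬→-rule on 3]
6. ¬q, 0   [¬◇-rule on 2 via 0R0]
7. q ∨ p, 1   [◇-rule on 4: fresh world 1, 0R1]
8. ¬q, 1   [¬◇-rule on 2 via 0R1]
9. p, 1   [∨-rule on 7 (branches; this branch)]
10. ¬◇(q ∨ p), 2   [¬□-rule on 5: fresh world 2, 0R2]
11. ¬q, 2   [¬◇-rule on 2 via 0R2]
12. ¬(q ∨ p), 2   [¬◇-rule on 10 via 2R2]
13. ¬p, 2   [¬∨-rule on 12]
Accessibility: 0R0, 0R1, 0R2, 1R1, 2R2

Yes, satisfiable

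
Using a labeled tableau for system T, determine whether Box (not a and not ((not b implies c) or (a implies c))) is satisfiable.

Unsatisfiable (every branch closes)

1. Box (not a and not ((not b implies c) or (a implies c))), 0
2. not a and not ((not b implies c) or (a implies c)), 0   [Box-rule on 1 via 0R0]
3. not a, 0   [and-rule on 2]
4. not ((not b implies c) or (a implies c)), 0   [and-rule on 2]
5. not (not b implies c), 0   [neg-or-rule on 4]
6. not (a implies c), 0   [neg-or-rule on 4]
7. not b, 0   [neg-implies-rule on 5]
8. not c, 0   [neg-implies-rule on 5]
9. a, 0   [neg-implies-rule on 6]
Accessibility: 0R0
Branch closes: a and not a both at 0.
(One branch shown.) All branches close.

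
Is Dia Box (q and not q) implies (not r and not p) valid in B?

Tableau for the negation not (Dia Box (q and not q) implies (not r and not p)):
1. not (Dia Box (q and not q) implies (not r and not p)), u
2. Dia Box (q and not q), u   [neg-implies-rule on 1]
3. not (not r and not p), u   [neg-implies-rule on 1]
4. p, u   [neg-and-rule on 3 (branches; this branch)]
5. Box (q and not q), v   [Dia-rule on 2: fresh world v, uRv]
6. q and not q, u   [Box-rule on 5 via vRu]
7. q, u   [and-rule on 6]
8. not q, u   [and-rule on 6]
Accessibility: uRu, uRv, vRu, vRv
Branch closes: q and not q both at u.
All branches of the negation close; one closing branch shown above.

Valid in B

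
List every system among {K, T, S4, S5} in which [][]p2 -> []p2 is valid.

T, S4, S5

T-tableau for the negation ~([][]p2 -> []p2):
1. ~([][]p2 -> []p2), w0
2. [][]p2, w0   [~->-rule on 1]
3. ~[]p2, w0   [~->-rule on 1]
4. []p2, w0   [[]-rule on 2 via w0Rw0]
5. p2, w0   [[]-rule on 4 via w0Rw0]
6. ~p2, w1   [~[]-rule on 3: fresh world w1, w0Rw1]
7. []p2, w1   [[]-rule on 2 via w0Rw1]
8. p2, w1   [[]-rule on 4 via w0Rw1]
Accessibility: w0Rw0, w0Rw1, w1Rw1
Branch closes: p2 and ~p2 both at w1.
Every branch closes (one shown): valid in T, hence also in S4, S5 (every theorem of T is a theorem of S4 and S5).
K-tableau for the negation ~([][]p2 -> []p2):
1. ~([][]p2 -> []p2), w0
2. [][]p2, w0   [~->-rule on 1]
3. ~[]p2, w0   [~->-rule on 1]
4. ~p2, w1   [~[]-rule on 3: fresh world w1, w0Rw1]
5. []p2, w1   [[]-rule on 2 via w0Rw1]
Accessibility: w0Rw1
Complete open branch: countermodel on a K-frame, so not valid in K.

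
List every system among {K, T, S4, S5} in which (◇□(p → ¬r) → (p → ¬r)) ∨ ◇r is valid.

T-tableau for the negation ¬((◇□(p → ¬r) → (p → ¬r)) ∨ ◇r):
1. ¬((◇□(p → ¬r) → (p → ¬r)) ∨ ◇r), u
2. ¬(◇□(p → ¬r) → (p → ¬r)), u   [¬∨-rule on 1]
3. ¬◇r, u   [¬∨-rule on 1]
4. ◇□(p → ¬r), u   [¬→-rule on 2]
5. ¬(p → ¬r), u   [¬→-rule on 2]
6. p, u   [¬→-rule on 5]
7. r, u   [¬→-rule on 5]
8. ¬r, u   [¬◇-rule on 3 via uRu]
Accessibility: uRu
Branch closes: r and ¬r both at u.
Every branch closes (one shown): valid in T, hence also in S4, S5 (every theorem of T is a theorem of S4 and S5).
K-tableau for the negation ¬((◇□(p → ¬r) → (p → ¬r)) ∨ ◇r):
1. ¬((◇□(p → ¬r) → (p → ¬r)) ∨ ◇r), u
2. ¬(◇□(p → ¬r) → (p → ¬r)), u   [¬∨-rule on 1]
3. ¬◇r, u   [¬∨-rule on 1]
4. ◇□(p → ¬r), u   [¬→-rule on 2]
5. ¬(p → ¬r), u   [¬→-rule on 2]
6. p, u   [¬→-rule on 5]
7. r, u   [¬→-rule on 5]
8. □(p → ¬r), v   [◇-rule on 4: fresh world v, uRv]
9. ¬r, v   [¬◇-rule on 3 via uRv]
Accessibility: uRv
Complete open branch: countermodel on a K-frame, so not valid in K.

T, S4, S5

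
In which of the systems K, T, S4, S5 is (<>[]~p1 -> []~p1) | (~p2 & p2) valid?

S4-tableau for the negation ~((<>[]~p1 -> []~p1) | (~p2 & p2)):
1. ~((<>[]~p1 -> []~p1) | (~p2 & p2)), w0
2. ~(<>[]~p1 -> []~p1), w0
3. ~(~p2 & p2), w0
4. <>[]~p1, w0
5. ~[]~p1, w0
6. ~p2, w0
7. []~p1, w1
8. ~p1, w1
9. p1, w2
Accessibility: w0Rw0, w0Rw1, w0Rw2, w1Rw1, w2Rw2
Complete open branch: countermodel on an S4-frame, so not valid in S4, nor in K, T (the same frame is also a K-frame and a T-frame).
S5-tableau for the negation ~((<>[]~p1 -> []~p1) | (~p2 & p2)):
1. ~((<>[]~p1 -> []~p1) | (~p2 & p2)), w0
2. ~(<>[]~p1 -> []~p1), w0
3. ~(~p2 & p2), w0
4. <>[]~p1, w0
5. ~[]~p1, w0
6. ~p2, w0
7. []~p1, w1
8. ~p1, w0
9. ~p1, w1
10. p1, w2
11. ~p1, w2
Accessibility: w0Rw0, w0Rw1, w0Rw2, w1Rw0, w1Rw1, w1Rw2, w2Rw0, w2Rw1, w2Rw2
Branch closes: p1 and ~p1 both at w2.
Every branch closes (one shown): valid in S5.

S5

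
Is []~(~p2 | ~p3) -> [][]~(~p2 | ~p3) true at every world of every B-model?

Tableau for the negation ~([]~(~p2 | ~p3) -> [][]~(~p2 | ~p3)):
1. ~([]~(~p2 | ~p3) -> [][]~(~p2 | ~p3)), 0
2. []~(~p2 | ~p3), 0   [~->-rule on 1]
3. ~[][]~(~p2 | ~p3), 0   [~->-rule on 1]
4. ~(~p2 | ~p3), 0   [[]-rule on 2 via 0R0]
5. p2, 0   [~|-rule on 4]
6. p3, 0   [~|-rule on 4]
7. ~[]~(~p2 | ~p3), 1   [~[]-rule on 3: fresh world 1, 0R1]
8. ~(~p2 | ~p3), 1   [[]-rule on 2 via 0R1]
9. p2, 1   [~|-rule on 8]
10. p3, 1   [~|-rule on 8]
11. ~p2 | ~p3, 2   [~[]-rule on 7: fresh world 2, 1R2]
12. ~p3, 2   [|-rule on 11 (branches; this branch)]
Accessibility: 0R0, 0R1, 1R0, 1R1, 1R2, 2R1, 2R2
The negation has an open branch (countermodel exists).

No, not valid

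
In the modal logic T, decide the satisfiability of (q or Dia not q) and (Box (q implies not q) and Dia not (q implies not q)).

Unsatisfiable (every branch closes)

1. (q or Dia not q) and (Box (q implies not q) and Dia not (q implies not q)), w0
2. q or Dia not q, w0
3. Box (q implies not q) and Dia not (q implies not q), w0
4. Box (q implies not q), w0
5. Dia not (q implies not q), w0
6. q implies not q, w0
7. Dia not q, w0
8. not q, w0
9. not (q implies not q), w1
10. q, w1
11. q implies not q, w1
12. not q, w1
Accessibility: w0Rw0, w0Rw1, w1Rw1
Branch closes: q and not q both at w1.
(One branch shown.) All branches close.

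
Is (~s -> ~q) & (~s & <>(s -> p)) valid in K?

Not valid

Tableau for the negation ~((~s -> ~q) & (~s & <>(s -> p))):
1. ~((~s -> ~q) & (~s & <>(s -> p))), w0
2. ~(~s & <>(s -> p)), w0   [~&-rule on 1 (branches; this branch)]
3. ~<>(s -> p), w0   [~&-rule on 2 (branches; this branch)]
The negation has an open branch (countermodel exists).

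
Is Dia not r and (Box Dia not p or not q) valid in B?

Tableau for the negation not (Dia not r and (Box Dia not p or not q)):
1. not (Dia not r and (Box Dia not p or not q)), w0
2. not (Box Dia not p or not q), w0   [neg-and-rule on 1 (branches; this branch)]
3. not Box Dia not p, w0   [neg-or-rule on 2]
4. q, w0   [neg-or-rule on 2]
5. not Dia not p, w1   [neg-Box-rule on 3: fresh world w1, w0Rw1]
6. p, w0   [neg-Dia-rule on 5 via w1Rw0]
7. p, w1   [neg-Dia-rule on 5 via w1Rw1]
Accessibility: w0Rw0, w0Rw1, w1Rw0, w1Rw1
The negation has an open branch (countermodel exists).

Not valid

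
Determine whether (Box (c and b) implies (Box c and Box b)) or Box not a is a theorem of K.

Tableau for the negation not ((Box (c and b) implies (Box c and Box b)) or Box not a):
1. not ((Box (c and b) implies (Box c and Box b)) or Box not a), w0
2. not (Box (c and b) implies (Box c and Box b)), w0
3. not Box not a, w0
4. Box (c and b), w0
5. not (Box c and Box b), w0
6. not Box b, w0
7. a, w1
8. c and b, w1
9. c, w1
10. b, w1
11. not b, w2
12. c and b, w2
13. c, w2
14. b, w2
Accessibility: w0Rw1, w0Rw2
Branch closes: b and not b both at w2.
Every branch of the negation's tableau closes; the branch above is one of them.

Valid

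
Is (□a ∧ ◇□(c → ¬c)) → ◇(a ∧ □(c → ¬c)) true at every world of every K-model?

Tableau for the negation ¬((□a ∧ ◇□(c → ¬c)) → ◇(a ∧ □(c → ¬c))):
1. ¬((□a ∧ ◇□(c → ¬c)) → ◇(a ∧ □(c → ¬c))), u
2. □a ∧ ◇□(c → ¬c), u
3. ¬◇(a ∧ □(c → ¬c)), u
4. □a, u
5. ◇□(c → ¬c), u
6. □(c → ¬c), v
7. ¬(a ∧ □(c → ¬c)), v
8. a, v
9. ¬□(c → ¬c), v
10. ¬(c → ¬c), w
11. c, w
12. c → ¬c, w
13. ¬c, w
Accessibility: uRv, vRw
Branch closes: c and ¬c both at w.
Every branch of the negation's tableau closes; the branch above is one of them.

Valid in K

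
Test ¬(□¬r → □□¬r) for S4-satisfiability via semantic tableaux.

1. ¬(□¬r → □□¬r), 0
2. □¬r, 0
3. ¬□□¬r, 0
4. ¬r, 0
5. ¬□¬r, 1
6. ¬r, 1
7. r, 2
8. ¬r, 2
Accessibility: 0R0, 0R1, 0R2, 1R1, 1R2, 2R2
Branch closes: r and ¬r both at 2.
(One branch shown.) All branches close.

Unsatisfiable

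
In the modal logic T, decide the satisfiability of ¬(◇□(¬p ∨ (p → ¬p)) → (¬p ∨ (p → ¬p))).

Yes, satisfiable

1. ¬(◇□(¬p ∨ (p → ¬p)) → (¬p ∨ (p → ¬p))), u
2. ◇□(¬p ∨ (p → ¬p)), u   [¬→-rule on 1]
3. ¬(¬p ∨ (p → ¬p)), u   [¬→-rule on 1]
4. p, u   [¬∨-rule on 3]
5. ¬(p → ¬p), u   [¬∨-rule on 3]
6. □(¬p ∨ (p → ¬p)), v   [◇-rule on 2: fresh world v, uRv]
7. ¬p ∨ (p → ¬p), v   [□-rule on 6 via vRv]
8. p → ¬p, v   [∨-rule on 7 (branches; this branch)]
9. ¬p, v   [→-rule on 8 (branches; this branch)]
Accessibility: uRu, uRv, vRv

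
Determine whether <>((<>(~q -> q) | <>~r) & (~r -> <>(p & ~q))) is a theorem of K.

No, not valid

Tableau for the negation ~<>((<>(~q -> q) | <>~r) & (~r -> <>(p & ~q))):
1. ~<>((<>(~q -> q) | <>~r) & (~r -> <>(p & ~q))), 0
The negation has an open branch (countermodel exists).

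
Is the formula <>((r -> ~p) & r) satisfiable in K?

Satisfiable

1. <>((r -> ~p) & r), 0
2. (r -> ~p) & r, 1
3. r -> ~p, 1
4. r, 1
5. ~p, 1
Accessibility: 0R1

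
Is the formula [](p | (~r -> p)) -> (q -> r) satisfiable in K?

Yes, satisfiable

1. [](p | (~r -> p)) -> (q -> r), u
2. q -> r, u
3. r, u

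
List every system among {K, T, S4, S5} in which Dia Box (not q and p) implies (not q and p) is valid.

S5

S5-tableau for the negation not (Dia Box (not q and p) implies (not q and p)):
1. not (Dia Box (not q and p) implies (not q and p)), u
2. Dia Box (not q and p), u
3. not (not q and p), u
4. not p, u
5. Box (not q and p), v
6. not q and p, u
7. not q, u
8. p, u
Accessibility: uRu, uRv, vRu, vRv
Branch closes: p and not p both at u.
Every branch closes (one shown): valid in S5.
S4-tableau for the negation not (Dia Box (not q and p) implies (not q and p)):
1. not (Dia Box (not q and p) implies (not q and p)), u
2. Dia Box (not q and p), u
3. not (not q and p), u
4. not p, u
5. Box (not q and p), v
6. not q and p, v
7. not q, v
8. p, v
Accessibility: uRu, uRv, vRv
Complete open branch: countermodel on an S4-frame, so not valid in S4, nor in K, T (the same frame is also a K-frame and a T-frame).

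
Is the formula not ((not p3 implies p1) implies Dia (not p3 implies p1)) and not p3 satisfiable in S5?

No, unsatisfiable

1. not ((not p3 implies p1) implies Dia (not p3 implies p1)) and not p3, w0
2. not ((not p3 implies p1) implies Dia (not p3 implies p1)), w0
3. not p3, w0
4. not p3 implies p1, w0
5. not Dia (not p3 implies p1), w0
6. not (not p3 implies p1), w0
7. not p1, w0
8. p1, w0
Accessibility: w0Rw0
Branch closes: p1 and not p1 both at w0.
(One branch shown.) All branches close.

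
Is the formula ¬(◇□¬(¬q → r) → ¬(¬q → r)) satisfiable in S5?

Unsatisfiable

1. ¬(◇□¬(¬q → r) → ¬(¬q → r)), w0
2. ◇□¬(¬q → r), w0
3. ¬q → r, w0
4. r, w0
5. □¬(¬q → r), w1
6. ¬(¬q → r), w0
7. ¬q, w0
8. ¬r, w0
Accessibility: w0Rw0, w0Rw1, w1Rw0, w1Rw1
Branch closes: r and ¬r both at w0.
Every branch closes; the branch above is one of them.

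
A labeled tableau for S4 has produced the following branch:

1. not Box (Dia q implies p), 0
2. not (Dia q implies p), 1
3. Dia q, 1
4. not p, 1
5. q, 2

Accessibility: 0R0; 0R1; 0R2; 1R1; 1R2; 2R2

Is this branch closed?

There is no literal clash: for every atom and world, at most one sign appears.

Not closed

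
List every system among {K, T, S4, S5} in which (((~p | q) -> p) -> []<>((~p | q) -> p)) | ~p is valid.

S4-tableau for the negation ~((((~p | q) -> p) -> []<>((~p | q) -> p)) | ~p):
1. ~((((~p | q) -> p) -> []<>((~p | q) -> p)) | ~p), 0
2. ~(((~p | q) -> p) -> []<>((~p | q) -> p)), 0   [~|-rule on 1]
3. p, 0   [~|-rule on 1]
4. (~p | q) -> p, 0   [~->-rule on 2]
5. ~[]<>((~p | q) -> p), 0   [~->-rule on 2]
6. ~<>((~p | q) -> p), 1   [~[]-rule on 5: fresh world 1, 0R1]
7. ~((~p | q) -> p), 1   [~<>-rule on 6 via 1R1]
8. ~p | q, 1   [~->-rule on 7]
9. ~p, 1   [~->-rule on 7]
10. q, 1   [|-rule on 8 (branches; this branch)]
Accessibility: 0R0, 0R1, 1R1
Complete open branch: countermodel on an S4-frame, so not valid in S4, nor in K, T (the same frame is also a K-frame and a T-frame).
S5-tableau for the negation ~((((~p | q) -> p) -> []<>((~p | q) -> p)) | ~p):
1. ~((((~p | q) -> p) -> []<>((~p | q) -> p)) | ~p), 0
2. ~(((~p | q) -> p) -> []<>((~p | q) -> p)), 0   [~|-rule on 1]
3. p, 0   [~|-rule on 1]
4. (~p | q) -> p, 0   [~->-rule on 2]
5. ~[]<>((~p | q) -> p), 0   [~->-rule on 2]
6. ~(~p | q), 0   [->-rule on 4 (branches; this branch)]
7. ~q, 0   [~|-rule on 6]
8. ~<>((~p | q) -> p), 1   [~[]-rule on 5: fresh world 1, 0R1]
9. ~((~p | q) -> p), 0   [~<>-rule on 8 via 1R0]
10. ~p | q, 0   [~->-rule on 9]
11. ~p, 0   [~->-rule on 9]
Accessibility: 0R0, 0R1, 1R0, 1R1
Branch closes: p and ~p both at 0.
Every branch closes (one shown): valid in S5.

S5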